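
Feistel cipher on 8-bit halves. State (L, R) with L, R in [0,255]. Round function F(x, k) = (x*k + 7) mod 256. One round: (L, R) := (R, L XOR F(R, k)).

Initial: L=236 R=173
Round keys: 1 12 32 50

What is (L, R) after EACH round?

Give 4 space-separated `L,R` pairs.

Answer: 173,88 88,138 138,31 31,159

Derivation:
Round 1 (k=1): L=173 R=88
Round 2 (k=12): L=88 R=138
Round 3 (k=32): L=138 R=31
Round 4 (k=50): L=31 R=159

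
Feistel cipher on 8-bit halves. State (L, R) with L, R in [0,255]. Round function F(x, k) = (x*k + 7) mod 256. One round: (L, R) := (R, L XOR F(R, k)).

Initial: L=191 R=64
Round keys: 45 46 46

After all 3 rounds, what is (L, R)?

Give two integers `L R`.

Answer: 215 81

Derivation:
Round 1 (k=45): L=64 R=248
Round 2 (k=46): L=248 R=215
Round 3 (k=46): L=215 R=81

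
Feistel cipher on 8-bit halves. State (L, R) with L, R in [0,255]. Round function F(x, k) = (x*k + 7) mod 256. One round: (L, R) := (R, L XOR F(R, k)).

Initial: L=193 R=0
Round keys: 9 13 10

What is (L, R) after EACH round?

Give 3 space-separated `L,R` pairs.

Round 1 (k=9): L=0 R=198
Round 2 (k=13): L=198 R=21
Round 3 (k=10): L=21 R=31

Answer: 0,198 198,21 21,31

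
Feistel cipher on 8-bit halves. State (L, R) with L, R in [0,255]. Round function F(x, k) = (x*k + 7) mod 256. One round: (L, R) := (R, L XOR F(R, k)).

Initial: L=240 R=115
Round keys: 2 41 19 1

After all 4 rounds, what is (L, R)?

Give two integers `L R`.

Round 1 (k=2): L=115 R=29
Round 2 (k=41): L=29 R=223
Round 3 (k=19): L=223 R=137
Round 4 (k=1): L=137 R=79

Answer: 137 79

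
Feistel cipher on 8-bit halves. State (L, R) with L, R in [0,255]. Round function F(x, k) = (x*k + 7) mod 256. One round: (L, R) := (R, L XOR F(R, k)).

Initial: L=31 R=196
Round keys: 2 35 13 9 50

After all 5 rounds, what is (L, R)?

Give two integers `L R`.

Round 1 (k=2): L=196 R=144
Round 2 (k=35): L=144 R=115
Round 3 (k=13): L=115 R=78
Round 4 (k=9): L=78 R=182
Round 5 (k=50): L=182 R=221

Answer: 182 221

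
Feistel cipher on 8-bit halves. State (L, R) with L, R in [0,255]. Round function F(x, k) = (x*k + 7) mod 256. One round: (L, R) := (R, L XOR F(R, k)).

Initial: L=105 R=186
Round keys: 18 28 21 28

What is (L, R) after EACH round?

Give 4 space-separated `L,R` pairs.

Answer: 186,114 114,197 197,66 66,250

Derivation:
Round 1 (k=18): L=186 R=114
Round 2 (k=28): L=114 R=197
Round 3 (k=21): L=197 R=66
Round 4 (k=28): L=66 R=250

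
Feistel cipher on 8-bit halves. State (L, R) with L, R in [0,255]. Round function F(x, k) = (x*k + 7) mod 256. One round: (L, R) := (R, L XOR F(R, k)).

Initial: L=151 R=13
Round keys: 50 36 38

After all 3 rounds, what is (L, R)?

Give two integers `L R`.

Round 1 (k=50): L=13 R=6
Round 2 (k=36): L=6 R=210
Round 3 (k=38): L=210 R=53

Answer: 210 53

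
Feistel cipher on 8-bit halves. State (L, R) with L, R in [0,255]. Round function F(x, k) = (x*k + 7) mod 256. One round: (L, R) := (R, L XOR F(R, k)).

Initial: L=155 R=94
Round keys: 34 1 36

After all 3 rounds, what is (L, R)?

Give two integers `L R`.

Round 1 (k=34): L=94 R=24
Round 2 (k=1): L=24 R=65
Round 3 (k=36): L=65 R=51

Answer: 65 51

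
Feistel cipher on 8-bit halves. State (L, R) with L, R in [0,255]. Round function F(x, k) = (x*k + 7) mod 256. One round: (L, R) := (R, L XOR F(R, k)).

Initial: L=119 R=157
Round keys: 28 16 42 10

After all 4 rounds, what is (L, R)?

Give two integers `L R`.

Answer: 143 71

Derivation:
Round 1 (k=28): L=157 R=68
Round 2 (k=16): L=68 R=218
Round 3 (k=42): L=218 R=143
Round 4 (k=10): L=143 R=71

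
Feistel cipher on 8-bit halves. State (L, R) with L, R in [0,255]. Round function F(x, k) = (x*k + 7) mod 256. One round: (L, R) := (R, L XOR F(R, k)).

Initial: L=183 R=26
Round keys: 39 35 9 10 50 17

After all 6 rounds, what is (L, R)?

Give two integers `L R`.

Round 1 (k=39): L=26 R=74
Round 2 (k=35): L=74 R=63
Round 3 (k=9): L=63 R=116
Round 4 (k=10): L=116 R=176
Round 5 (k=50): L=176 R=19
Round 6 (k=17): L=19 R=250

Answer: 19 250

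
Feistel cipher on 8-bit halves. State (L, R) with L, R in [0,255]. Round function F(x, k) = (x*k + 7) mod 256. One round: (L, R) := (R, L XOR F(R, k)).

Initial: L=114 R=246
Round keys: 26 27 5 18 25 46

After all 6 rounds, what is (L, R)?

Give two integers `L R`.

Answer: 4 192

Derivation:
Round 1 (k=26): L=246 R=113
Round 2 (k=27): L=113 R=4
Round 3 (k=5): L=4 R=106
Round 4 (k=18): L=106 R=127
Round 5 (k=25): L=127 R=4
Round 6 (k=46): L=4 R=192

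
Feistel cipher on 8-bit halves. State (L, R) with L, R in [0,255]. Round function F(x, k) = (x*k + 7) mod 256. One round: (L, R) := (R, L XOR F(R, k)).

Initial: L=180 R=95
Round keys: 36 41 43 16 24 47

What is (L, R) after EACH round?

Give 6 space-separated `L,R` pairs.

Round 1 (k=36): L=95 R=215
Round 2 (k=41): L=215 R=41
Round 3 (k=43): L=41 R=61
Round 4 (k=16): L=61 R=254
Round 5 (k=24): L=254 R=234
Round 6 (k=47): L=234 R=3

Answer: 95,215 215,41 41,61 61,254 254,234 234,3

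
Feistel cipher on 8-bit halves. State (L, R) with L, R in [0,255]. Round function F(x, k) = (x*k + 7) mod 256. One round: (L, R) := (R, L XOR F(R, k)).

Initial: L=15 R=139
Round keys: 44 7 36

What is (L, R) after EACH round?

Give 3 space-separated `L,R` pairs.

Round 1 (k=44): L=139 R=228
Round 2 (k=7): L=228 R=200
Round 3 (k=36): L=200 R=195

Answer: 139,228 228,200 200,195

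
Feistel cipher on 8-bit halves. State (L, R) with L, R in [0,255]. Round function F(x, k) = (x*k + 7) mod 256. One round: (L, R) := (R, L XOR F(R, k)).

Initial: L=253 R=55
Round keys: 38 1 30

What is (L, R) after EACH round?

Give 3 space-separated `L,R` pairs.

Answer: 55,204 204,228 228,115

Derivation:
Round 1 (k=38): L=55 R=204
Round 2 (k=1): L=204 R=228
Round 3 (k=30): L=228 R=115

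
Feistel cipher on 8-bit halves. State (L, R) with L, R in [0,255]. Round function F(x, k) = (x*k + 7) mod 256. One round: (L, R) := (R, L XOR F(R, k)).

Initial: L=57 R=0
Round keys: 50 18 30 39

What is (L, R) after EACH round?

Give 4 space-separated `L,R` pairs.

Round 1 (k=50): L=0 R=62
Round 2 (k=18): L=62 R=99
Round 3 (k=30): L=99 R=159
Round 4 (k=39): L=159 R=35

Answer: 0,62 62,99 99,159 159,35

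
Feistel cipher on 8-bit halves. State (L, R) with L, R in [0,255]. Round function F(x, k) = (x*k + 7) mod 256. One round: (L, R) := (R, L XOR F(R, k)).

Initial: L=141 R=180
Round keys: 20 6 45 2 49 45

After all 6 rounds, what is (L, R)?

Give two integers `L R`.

Round 1 (k=20): L=180 R=154
Round 2 (k=6): L=154 R=23
Round 3 (k=45): L=23 R=136
Round 4 (k=2): L=136 R=0
Round 5 (k=49): L=0 R=143
Round 6 (k=45): L=143 R=42

Answer: 143 42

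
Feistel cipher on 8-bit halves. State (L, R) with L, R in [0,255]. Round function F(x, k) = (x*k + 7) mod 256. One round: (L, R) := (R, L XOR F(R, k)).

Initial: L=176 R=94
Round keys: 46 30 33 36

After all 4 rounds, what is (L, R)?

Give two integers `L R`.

Answer: 141 52

Derivation:
Round 1 (k=46): L=94 R=91
Round 2 (k=30): L=91 R=239
Round 3 (k=33): L=239 R=141
Round 4 (k=36): L=141 R=52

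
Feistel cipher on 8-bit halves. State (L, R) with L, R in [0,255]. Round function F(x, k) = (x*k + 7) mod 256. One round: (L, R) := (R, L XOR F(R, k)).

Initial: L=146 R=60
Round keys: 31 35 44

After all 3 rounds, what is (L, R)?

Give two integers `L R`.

Answer: 142 182

Derivation:
Round 1 (k=31): L=60 R=217
Round 2 (k=35): L=217 R=142
Round 3 (k=44): L=142 R=182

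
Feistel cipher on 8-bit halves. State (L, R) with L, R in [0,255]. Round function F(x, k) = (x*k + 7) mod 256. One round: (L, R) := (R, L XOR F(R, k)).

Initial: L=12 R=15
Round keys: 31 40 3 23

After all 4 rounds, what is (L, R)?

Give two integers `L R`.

Answer: 171 76

Derivation:
Round 1 (k=31): L=15 R=212
Round 2 (k=40): L=212 R=40
Round 3 (k=3): L=40 R=171
Round 4 (k=23): L=171 R=76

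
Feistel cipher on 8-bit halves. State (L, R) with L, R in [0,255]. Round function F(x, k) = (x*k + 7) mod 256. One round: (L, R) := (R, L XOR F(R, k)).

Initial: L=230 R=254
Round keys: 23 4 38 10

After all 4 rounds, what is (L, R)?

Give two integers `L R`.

Answer: 170 86

Derivation:
Round 1 (k=23): L=254 R=63
Round 2 (k=4): L=63 R=253
Round 3 (k=38): L=253 R=170
Round 4 (k=10): L=170 R=86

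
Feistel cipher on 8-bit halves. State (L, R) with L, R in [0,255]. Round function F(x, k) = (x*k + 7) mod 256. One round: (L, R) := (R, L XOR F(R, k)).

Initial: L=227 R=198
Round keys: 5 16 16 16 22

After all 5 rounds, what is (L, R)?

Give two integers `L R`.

Answer: 182 186

Derivation:
Round 1 (k=5): L=198 R=6
Round 2 (k=16): L=6 R=161
Round 3 (k=16): L=161 R=17
Round 4 (k=16): L=17 R=182
Round 5 (k=22): L=182 R=186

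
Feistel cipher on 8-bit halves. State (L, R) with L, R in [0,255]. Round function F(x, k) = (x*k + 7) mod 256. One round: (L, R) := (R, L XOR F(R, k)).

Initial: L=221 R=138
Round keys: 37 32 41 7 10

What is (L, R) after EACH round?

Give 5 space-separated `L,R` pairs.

Round 1 (k=37): L=138 R=36
Round 2 (k=32): L=36 R=13
Round 3 (k=41): L=13 R=56
Round 4 (k=7): L=56 R=130
Round 5 (k=10): L=130 R=35

Answer: 138,36 36,13 13,56 56,130 130,35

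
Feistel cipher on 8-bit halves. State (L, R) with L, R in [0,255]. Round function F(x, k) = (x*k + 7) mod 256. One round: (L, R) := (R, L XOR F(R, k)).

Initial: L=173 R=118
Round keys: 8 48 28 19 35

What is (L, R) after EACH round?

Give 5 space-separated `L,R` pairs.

Round 1 (k=8): L=118 R=26
Round 2 (k=48): L=26 R=145
Round 3 (k=28): L=145 R=249
Round 4 (k=19): L=249 R=19
Round 5 (k=35): L=19 R=89

Answer: 118,26 26,145 145,249 249,19 19,89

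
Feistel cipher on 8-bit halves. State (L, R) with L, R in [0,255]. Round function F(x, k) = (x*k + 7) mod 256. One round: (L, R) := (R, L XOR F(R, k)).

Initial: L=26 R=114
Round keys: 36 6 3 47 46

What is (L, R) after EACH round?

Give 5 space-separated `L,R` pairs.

Round 1 (k=36): L=114 R=21
Round 2 (k=6): L=21 R=247
Round 3 (k=3): L=247 R=249
Round 4 (k=47): L=249 R=73
Round 5 (k=46): L=73 R=220

Answer: 114,21 21,247 247,249 249,73 73,220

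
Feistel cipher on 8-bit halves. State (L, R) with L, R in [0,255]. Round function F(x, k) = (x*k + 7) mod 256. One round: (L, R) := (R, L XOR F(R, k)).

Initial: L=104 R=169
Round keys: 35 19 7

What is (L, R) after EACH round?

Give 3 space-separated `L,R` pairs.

Answer: 169,74 74,44 44,113

Derivation:
Round 1 (k=35): L=169 R=74
Round 2 (k=19): L=74 R=44
Round 3 (k=7): L=44 R=113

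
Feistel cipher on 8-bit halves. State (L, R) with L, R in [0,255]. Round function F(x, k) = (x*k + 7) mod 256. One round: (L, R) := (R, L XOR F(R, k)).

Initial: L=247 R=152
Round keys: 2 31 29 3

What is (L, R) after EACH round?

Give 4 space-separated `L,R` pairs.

Round 1 (k=2): L=152 R=192
Round 2 (k=31): L=192 R=223
Round 3 (k=29): L=223 R=138
Round 4 (k=3): L=138 R=122

Answer: 152,192 192,223 223,138 138,122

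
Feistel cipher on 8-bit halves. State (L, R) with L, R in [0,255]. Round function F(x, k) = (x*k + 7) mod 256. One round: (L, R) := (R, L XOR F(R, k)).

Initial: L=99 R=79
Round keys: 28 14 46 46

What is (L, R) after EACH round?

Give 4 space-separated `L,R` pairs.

Round 1 (k=28): L=79 R=200
Round 2 (k=14): L=200 R=184
Round 3 (k=46): L=184 R=223
Round 4 (k=46): L=223 R=161

Answer: 79,200 200,184 184,223 223,161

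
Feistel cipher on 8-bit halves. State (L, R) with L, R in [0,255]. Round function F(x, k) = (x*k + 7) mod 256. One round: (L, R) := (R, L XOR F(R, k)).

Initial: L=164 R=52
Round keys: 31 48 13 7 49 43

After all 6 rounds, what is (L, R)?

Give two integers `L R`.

Round 1 (k=31): L=52 R=247
Round 2 (k=48): L=247 R=99
Round 3 (k=13): L=99 R=249
Round 4 (k=7): L=249 R=181
Round 5 (k=49): L=181 R=85
Round 6 (k=43): L=85 R=251

Answer: 85 251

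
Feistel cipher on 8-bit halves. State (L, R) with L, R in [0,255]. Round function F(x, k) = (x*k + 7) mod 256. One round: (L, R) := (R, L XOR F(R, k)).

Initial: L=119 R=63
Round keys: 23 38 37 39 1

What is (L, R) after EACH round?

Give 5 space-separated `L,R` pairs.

Round 1 (k=23): L=63 R=199
Round 2 (k=38): L=199 R=174
Round 3 (k=37): L=174 R=234
Round 4 (k=39): L=234 R=3
Round 5 (k=1): L=3 R=224

Answer: 63,199 199,174 174,234 234,3 3,224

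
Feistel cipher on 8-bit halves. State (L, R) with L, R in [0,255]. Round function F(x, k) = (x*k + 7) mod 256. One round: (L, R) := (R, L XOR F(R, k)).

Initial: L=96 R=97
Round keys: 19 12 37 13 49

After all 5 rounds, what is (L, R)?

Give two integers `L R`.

Answer: 124 4

Derivation:
Round 1 (k=19): L=97 R=90
Round 2 (k=12): L=90 R=94
Round 3 (k=37): L=94 R=199
Round 4 (k=13): L=199 R=124
Round 5 (k=49): L=124 R=4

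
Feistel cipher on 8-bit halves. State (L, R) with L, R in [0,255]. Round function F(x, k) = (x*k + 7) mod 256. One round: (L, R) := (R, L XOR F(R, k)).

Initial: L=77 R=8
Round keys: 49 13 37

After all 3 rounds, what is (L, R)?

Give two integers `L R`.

Round 1 (k=49): L=8 R=194
Round 2 (k=13): L=194 R=233
Round 3 (k=37): L=233 R=118

Answer: 233 118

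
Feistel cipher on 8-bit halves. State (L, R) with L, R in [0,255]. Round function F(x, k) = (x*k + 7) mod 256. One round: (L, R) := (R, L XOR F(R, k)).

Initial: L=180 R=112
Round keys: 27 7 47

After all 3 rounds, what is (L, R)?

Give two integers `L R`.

Round 1 (k=27): L=112 R=99
Round 2 (k=7): L=99 R=204
Round 3 (k=47): L=204 R=24

Answer: 204 24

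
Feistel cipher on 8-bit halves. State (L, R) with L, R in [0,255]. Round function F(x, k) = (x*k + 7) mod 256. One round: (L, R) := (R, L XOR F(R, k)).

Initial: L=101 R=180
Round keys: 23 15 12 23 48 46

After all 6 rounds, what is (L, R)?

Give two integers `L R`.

Round 1 (k=23): L=180 R=86
Round 2 (k=15): L=86 R=165
Round 3 (k=12): L=165 R=149
Round 4 (k=23): L=149 R=207
Round 5 (k=48): L=207 R=66
Round 6 (k=46): L=66 R=44

Answer: 66 44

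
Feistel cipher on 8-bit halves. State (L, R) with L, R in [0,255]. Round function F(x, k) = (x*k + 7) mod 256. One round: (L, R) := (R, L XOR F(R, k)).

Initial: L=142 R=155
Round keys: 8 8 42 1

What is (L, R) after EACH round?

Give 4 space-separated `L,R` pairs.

Round 1 (k=8): L=155 R=81
Round 2 (k=8): L=81 R=20
Round 3 (k=42): L=20 R=30
Round 4 (k=1): L=30 R=49

Answer: 155,81 81,20 20,30 30,49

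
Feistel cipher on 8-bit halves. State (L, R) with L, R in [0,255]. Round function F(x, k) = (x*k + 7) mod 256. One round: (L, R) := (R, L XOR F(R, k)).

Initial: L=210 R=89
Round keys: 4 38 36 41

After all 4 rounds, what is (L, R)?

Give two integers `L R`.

Round 1 (k=4): L=89 R=185
Round 2 (k=38): L=185 R=36
Round 3 (k=36): L=36 R=174
Round 4 (k=41): L=174 R=193

Answer: 174 193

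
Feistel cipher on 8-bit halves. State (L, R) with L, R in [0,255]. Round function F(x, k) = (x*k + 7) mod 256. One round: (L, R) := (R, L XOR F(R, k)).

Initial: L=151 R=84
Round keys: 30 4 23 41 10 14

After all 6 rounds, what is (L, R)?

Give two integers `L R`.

Round 1 (k=30): L=84 R=72
Round 2 (k=4): L=72 R=115
Round 3 (k=23): L=115 R=20
Round 4 (k=41): L=20 R=72
Round 5 (k=10): L=72 R=195
Round 6 (k=14): L=195 R=249

Answer: 195 249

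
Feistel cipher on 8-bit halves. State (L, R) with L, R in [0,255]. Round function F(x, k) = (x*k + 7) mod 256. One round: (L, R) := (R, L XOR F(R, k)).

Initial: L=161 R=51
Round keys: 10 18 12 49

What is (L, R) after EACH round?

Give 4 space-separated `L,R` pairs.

Answer: 51,164 164,188 188,115 115,182

Derivation:
Round 1 (k=10): L=51 R=164
Round 2 (k=18): L=164 R=188
Round 3 (k=12): L=188 R=115
Round 4 (k=49): L=115 R=182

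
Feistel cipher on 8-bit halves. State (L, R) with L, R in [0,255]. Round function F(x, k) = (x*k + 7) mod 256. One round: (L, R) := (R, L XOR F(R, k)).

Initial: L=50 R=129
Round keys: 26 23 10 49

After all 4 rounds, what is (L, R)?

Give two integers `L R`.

Answer: 122 92

Derivation:
Round 1 (k=26): L=129 R=19
Round 2 (k=23): L=19 R=61
Round 3 (k=10): L=61 R=122
Round 4 (k=49): L=122 R=92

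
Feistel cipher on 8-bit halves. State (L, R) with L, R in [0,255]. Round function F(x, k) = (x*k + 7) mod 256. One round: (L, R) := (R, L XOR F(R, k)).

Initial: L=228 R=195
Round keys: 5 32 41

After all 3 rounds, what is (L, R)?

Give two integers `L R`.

Round 1 (k=5): L=195 R=50
Round 2 (k=32): L=50 R=132
Round 3 (k=41): L=132 R=25

Answer: 132 25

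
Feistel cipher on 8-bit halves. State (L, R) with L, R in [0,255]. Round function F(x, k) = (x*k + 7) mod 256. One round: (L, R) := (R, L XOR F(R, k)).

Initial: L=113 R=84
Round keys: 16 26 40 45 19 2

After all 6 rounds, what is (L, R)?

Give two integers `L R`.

Round 1 (k=16): L=84 R=54
Round 2 (k=26): L=54 R=215
Round 3 (k=40): L=215 R=169
Round 4 (k=45): L=169 R=107
Round 5 (k=19): L=107 R=81
Round 6 (k=2): L=81 R=194

Answer: 81 194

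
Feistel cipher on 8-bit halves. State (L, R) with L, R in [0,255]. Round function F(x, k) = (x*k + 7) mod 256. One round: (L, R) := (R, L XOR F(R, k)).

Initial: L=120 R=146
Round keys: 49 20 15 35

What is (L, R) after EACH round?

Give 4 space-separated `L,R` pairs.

Round 1 (k=49): L=146 R=129
Round 2 (k=20): L=129 R=137
Round 3 (k=15): L=137 R=143
Round 4 (k=35): L=143 R=29

Answer: 146,129 129,137 137,143 143,29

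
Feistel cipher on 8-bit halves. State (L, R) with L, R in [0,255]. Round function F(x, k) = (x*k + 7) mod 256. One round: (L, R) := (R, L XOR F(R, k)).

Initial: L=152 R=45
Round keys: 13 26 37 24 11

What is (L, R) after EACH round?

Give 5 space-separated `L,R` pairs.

Answer: 45,200 200,122 122,97 97,101 101,63

Derivation:
Round 1 (k=13): L=45 R=200
Round 2 (k=26): L=200 R=122
Round 3 (k=37): L=122 R=97
Round 4 (k=24): L=97 R=101
Round 5 (k=11): L=101 R=63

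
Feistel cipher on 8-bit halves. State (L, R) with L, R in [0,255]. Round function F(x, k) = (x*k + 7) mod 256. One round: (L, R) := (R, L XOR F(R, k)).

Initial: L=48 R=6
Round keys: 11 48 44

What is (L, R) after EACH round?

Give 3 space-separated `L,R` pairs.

Round 1 (k=11): L=6 R=121
Round 2 (k=48): L=121 R=177
Round 3 (k=44): L=177 R=10

Answer: 6,121 121,177 177,10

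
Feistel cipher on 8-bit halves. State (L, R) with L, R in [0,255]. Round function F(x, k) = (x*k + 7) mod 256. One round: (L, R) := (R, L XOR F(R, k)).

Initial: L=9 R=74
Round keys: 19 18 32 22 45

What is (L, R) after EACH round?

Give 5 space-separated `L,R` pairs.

Round 1 (k=19): L=74 R=140
Round 2 (k=18): L=140 R=149
Round 3 (k=32): L=149 R=43
Round 4 (k=22): L=43 R=44
Round 5 (k=45): L=44 R=232

Answer: 74,140 140,149 149,43 43,44 44,232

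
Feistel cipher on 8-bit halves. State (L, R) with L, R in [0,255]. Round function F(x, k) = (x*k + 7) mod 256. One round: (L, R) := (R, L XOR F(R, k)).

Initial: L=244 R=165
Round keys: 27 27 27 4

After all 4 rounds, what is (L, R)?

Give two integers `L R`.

Answer: 61 27

Derivation:
Round 1 (k=27): L=165 R=154
Round 2 (k=27): L=154 R=224
Round 3 (k=27): L=224 R=61
Round 4 (k=4): L=61 R=27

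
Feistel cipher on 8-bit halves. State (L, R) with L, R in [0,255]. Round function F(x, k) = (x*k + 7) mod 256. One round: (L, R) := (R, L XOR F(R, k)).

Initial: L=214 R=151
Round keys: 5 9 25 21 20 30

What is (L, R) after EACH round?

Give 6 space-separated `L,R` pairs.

Round 1 (k=5): L=151 R=44
Round 2 (k=9): L=44 R=4
Round 3 (k=25): L=4 R=71
Round 4 (k=21): L=71 R=222
Round 5 (k=20): L=222 R=24
Round 6 (k=30): L=24 R=9

Answer: 151,44 44,4 4,71 71,222 222,24 24,9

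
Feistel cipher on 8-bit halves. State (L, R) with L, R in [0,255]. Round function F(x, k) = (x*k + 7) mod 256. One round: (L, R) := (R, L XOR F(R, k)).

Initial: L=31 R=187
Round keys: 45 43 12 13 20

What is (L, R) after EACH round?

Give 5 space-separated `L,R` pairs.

Answer: 187,249 249,97 97,106 106,8 8,205

Derivation:
Round 1 (k=45): L=187 R=249
Round 2 (k=43): L=249 R=97
Round 3 (k=12): L=97 R=106
Round 4 (k=13): L=106 R=8
Round 5 (k=20): L=8 R=205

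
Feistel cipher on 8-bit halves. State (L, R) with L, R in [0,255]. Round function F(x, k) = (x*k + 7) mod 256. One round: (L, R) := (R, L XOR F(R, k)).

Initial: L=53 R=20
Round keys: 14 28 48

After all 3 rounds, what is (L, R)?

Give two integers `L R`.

Round 1 (k=14): L=20 R=42
Round 2 (k=28): L=42 R=139
Round 3 (k=48): L=139 R=61

Answer: 139 61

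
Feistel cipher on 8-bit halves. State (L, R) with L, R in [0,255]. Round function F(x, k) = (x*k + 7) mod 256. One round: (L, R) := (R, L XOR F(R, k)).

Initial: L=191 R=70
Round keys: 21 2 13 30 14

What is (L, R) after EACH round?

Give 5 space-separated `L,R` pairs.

Answer: 70,122 122,189 189,218 218,46 46,81

Derivation:
Round 1 (k=21): L=70 R=122
Round 2 (k=2): L=122 R=189
Round 3 (k=13): L=189 R=218
Round 4 (k=30): L=218 R=46
Round 5 (k=14): L=46 R=81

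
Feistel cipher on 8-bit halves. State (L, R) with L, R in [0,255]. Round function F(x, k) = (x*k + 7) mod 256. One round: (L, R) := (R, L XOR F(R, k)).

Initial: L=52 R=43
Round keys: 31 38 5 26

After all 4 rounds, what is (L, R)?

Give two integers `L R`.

Round 1 (k=31): L=43 R=8
Round 2 (k=38): L=8 R=28
Round 3 (k=5): L=28 R=155
Round 4 (k=26): L=155 R=217

Answer: 155 217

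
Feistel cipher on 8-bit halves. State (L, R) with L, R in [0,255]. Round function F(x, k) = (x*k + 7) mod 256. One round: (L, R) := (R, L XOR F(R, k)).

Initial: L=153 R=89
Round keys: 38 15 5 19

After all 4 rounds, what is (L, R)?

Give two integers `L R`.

Answer: 77 68

Derivation:
Round 1 (k=38): L=89 R=164
Round 2 (k=15): L=164 R=250
Round 3 (k=5): L=250 R=77
Round 4 (k=19): L=77 R=68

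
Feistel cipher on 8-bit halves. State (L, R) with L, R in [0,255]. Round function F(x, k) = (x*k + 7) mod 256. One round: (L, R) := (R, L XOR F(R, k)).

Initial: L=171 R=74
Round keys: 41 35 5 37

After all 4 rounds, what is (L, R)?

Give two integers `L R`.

Answer: 120 48

Derivation:
Round 1 (k=41): L=74 R=74
Round 2 (k=35): L=74 R=111
Round 3 (k=5): L=111 R=120
Round 4 (k=37): L=120 R=48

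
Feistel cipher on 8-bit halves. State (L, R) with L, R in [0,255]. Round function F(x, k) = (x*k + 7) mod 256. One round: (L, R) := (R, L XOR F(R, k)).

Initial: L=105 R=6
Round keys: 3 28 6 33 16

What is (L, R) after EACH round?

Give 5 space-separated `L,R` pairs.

Round 1 (k=3): L=6 R=112
Round 2 (k=28): L=112 R=65
Round 3 (k=6): L=65 R=253
Round 4 (k=33): L=253 R=229
Round 5 (k=16): L=229 R=170

Answer: 6,112 112,65 65,253 253,229 229,170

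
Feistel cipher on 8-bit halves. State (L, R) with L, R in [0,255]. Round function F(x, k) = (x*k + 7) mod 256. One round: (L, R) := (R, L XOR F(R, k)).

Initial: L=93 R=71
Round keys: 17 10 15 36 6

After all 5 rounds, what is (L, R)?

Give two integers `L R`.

Answer: 253 147

Derivation:
Round 1 (k=17): L=71 R=227
Round 2 (k=10): L=227 R=162
Round 3 (k=15): L=162 R=102
Round 4 (k=36): L=102 R=253
Round 5 (k=6): L=253 R=147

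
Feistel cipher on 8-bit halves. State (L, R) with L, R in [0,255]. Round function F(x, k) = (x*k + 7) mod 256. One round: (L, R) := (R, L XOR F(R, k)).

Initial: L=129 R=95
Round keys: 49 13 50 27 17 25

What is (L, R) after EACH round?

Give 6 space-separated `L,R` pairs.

Answer: 95,183 183,13 13,38 38,4 4,109 109,168

Derivation:
Round 1 (k=49): L=95 R=183
Round 2 (k=13): L=183 R=13
Round 3 (k=50): L=13 R=38
Round 4 (k=27): L=38 R=4
Round 5 (k=17): L=4 R=109
Round 6 (k=25): L=109 R=168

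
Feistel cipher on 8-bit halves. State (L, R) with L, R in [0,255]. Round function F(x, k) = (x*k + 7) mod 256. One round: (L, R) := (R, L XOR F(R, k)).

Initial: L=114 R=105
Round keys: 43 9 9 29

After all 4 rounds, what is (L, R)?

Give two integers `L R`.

Round 1 (k=43): L=105 R=216
Round 2 (k=9): L=216 R=246
Round 3 (k=9): L=246 R=117
Round 4 (k=29): L=117 R=190

Answer: 117 190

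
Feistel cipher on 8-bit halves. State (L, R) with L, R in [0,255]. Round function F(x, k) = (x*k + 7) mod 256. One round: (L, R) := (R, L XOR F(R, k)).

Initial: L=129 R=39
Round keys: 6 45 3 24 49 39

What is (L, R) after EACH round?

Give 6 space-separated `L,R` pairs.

Answer: 39,112 112,144 144,199 199,63 63,209 209,225

Derivation:
Round 1 (k=6): L=39 R=112
Round 2 (k=45): L=112 R=144
Round 3 (k=3): L=144 R=199
Round 4 (k=24): L=199 R=63
Round 5 (k=49): L=63 R=209
Round 6 (k=39): L=209 R=225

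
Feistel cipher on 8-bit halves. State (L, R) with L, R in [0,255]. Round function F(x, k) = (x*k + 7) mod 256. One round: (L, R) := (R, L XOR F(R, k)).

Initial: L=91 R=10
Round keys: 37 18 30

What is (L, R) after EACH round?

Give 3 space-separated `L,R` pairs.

Round 1 (k=37): L=10 R=34
Round 2 (k=18): L=34 R=97
Round 3 (k=30): L=97 R=71

Answer: 10,34 34,97 97,71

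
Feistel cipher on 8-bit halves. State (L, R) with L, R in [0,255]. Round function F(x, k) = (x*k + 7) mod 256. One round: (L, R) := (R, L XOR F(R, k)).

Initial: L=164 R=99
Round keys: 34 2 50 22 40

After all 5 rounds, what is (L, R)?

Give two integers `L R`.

Round 1 (k=34): L=99 R=137
Round 2 (k=2): L=137 R=122
Round 3 (k=50): L=122 R=82
Round 4 (k=22): L=82 R=105
Round 5 (k=40): L=105 R=61

Answer: 105 61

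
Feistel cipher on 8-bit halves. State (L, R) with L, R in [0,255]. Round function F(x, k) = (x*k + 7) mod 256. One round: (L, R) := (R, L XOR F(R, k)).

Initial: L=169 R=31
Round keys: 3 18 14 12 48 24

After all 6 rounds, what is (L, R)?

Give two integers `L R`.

Answer: 241 190

Derivation:
Round 1 (k=3): L=31 R=205
Round 2 (k=18): L=205 R=110
Round 3 (k=14): L=110 R=198
Round 4 (k=12): L=198 R=33
Round 5 (k=48): L=33 R=241
Round 6 (k=24): L=241 R=190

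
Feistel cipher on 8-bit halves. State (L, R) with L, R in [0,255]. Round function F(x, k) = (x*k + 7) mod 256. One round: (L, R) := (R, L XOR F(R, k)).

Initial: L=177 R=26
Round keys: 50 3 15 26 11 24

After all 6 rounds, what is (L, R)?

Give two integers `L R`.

Answer: 193 155

Derivation:
Round 1 (k=50): L=26 R=170
Round 2 (k=3): L=170 R=31
Round 3 (k=15): L=31 R=114
Round 4 (k=26): L=114 R=132
Round 5 (k=11): L=132 R=193
Round 6 (k=24): L=193 R=155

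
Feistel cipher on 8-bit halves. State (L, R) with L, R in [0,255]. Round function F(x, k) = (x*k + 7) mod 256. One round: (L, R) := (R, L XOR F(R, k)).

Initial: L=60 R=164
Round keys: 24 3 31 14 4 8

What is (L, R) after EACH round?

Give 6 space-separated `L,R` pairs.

Answer: 164,91 91,188 188,144 144,91 91,227 227,68

Derivation:
Round 1 (k=24): L=164 R=91
Round 2 (k=3): L=91 R=188
Round 3 (k=31): L=188 R=144
Round 4 (k=14): L=144 R=91
Round 5 (k=4): L=91 R=227
Round 6 (k=8): L=227 R=68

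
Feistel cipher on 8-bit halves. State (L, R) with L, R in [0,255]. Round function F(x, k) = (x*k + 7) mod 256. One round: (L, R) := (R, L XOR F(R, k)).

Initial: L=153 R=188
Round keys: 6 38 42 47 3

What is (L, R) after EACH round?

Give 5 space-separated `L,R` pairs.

Answer: 188,246 246,55 55,251 251,43 43,115

Derivation:
Round 1 (k=6): L=188 R=246
Round 2 (k=38): L=246 R=55
Round 3 (k=42): L=55 R=251
Round 4 (k=47): L=251 R=43
Round 5 (k=3): L=43 R=115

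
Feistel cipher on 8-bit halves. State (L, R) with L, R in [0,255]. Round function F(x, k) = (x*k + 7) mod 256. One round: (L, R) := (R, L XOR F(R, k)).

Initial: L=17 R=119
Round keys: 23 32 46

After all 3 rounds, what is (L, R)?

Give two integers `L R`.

Answer: 80 206

Derivation:
Round 1 (k=23): L=119 R=169
Round 2 (k=32): L=169 R=80
Round 3 (k=46): L=80 R=206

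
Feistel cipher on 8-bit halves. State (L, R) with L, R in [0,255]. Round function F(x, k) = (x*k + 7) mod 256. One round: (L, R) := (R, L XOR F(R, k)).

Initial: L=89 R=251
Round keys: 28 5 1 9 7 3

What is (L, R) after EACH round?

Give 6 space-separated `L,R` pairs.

Round 1 (k=28): L=251 R=34
Round 2 (k=5): L=34 R=74
Round 3 (k=1): L=74 R=115
Round 4 (k=9): L=115 R=88
Round 5 (k=7): L=88 R=28
Round 6 (k=3): L=28 R=3

Answer: 251,34 34,74 74,115 115,88 88,28 28,3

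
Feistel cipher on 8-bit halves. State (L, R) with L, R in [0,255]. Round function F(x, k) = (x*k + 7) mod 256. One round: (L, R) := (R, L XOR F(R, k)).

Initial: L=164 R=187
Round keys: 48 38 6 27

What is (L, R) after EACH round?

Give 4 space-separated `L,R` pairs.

Round 1 (k=48): L=187 R=179
Round 2 (k=38): L=179 R=34
Round 3 (k=6): L=34 R=96
Round 4 (k=27): L=96 R=5

Answer: 187,179 179,34 34,96 96,5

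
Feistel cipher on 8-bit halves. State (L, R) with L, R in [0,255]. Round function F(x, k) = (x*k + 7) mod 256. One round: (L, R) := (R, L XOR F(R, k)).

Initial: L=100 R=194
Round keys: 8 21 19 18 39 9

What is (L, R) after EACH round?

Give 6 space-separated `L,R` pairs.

Round 1 (k=8): L=194 R=115
Round 2 (k=21): L=115 R=180
Round 3 (k=19): L=180 R=16
Round 4 (k=18): L=16 R=147
Round 5 (k=39): L=147 R=124
Round 6 (k=9): L=124 R=240

Answer: 194,115 115,180 180,16 16,147 147,124 124,240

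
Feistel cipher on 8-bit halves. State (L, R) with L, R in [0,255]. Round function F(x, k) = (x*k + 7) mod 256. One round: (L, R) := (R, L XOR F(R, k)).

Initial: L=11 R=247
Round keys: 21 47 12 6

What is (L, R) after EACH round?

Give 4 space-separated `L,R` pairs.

Round 1 (k=21): L=247 R=65
Round 2 (k=47): L=65 R=1
Round 3 (k=12): L=1 R=82
Round 4 (k=6): L=82 R=242

Answer: 247,65 65,1 1,82 82,242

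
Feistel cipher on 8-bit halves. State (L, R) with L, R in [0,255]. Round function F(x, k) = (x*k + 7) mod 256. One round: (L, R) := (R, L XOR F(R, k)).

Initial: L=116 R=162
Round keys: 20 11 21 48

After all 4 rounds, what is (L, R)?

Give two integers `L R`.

Round 1 (k=20): L=162 R=219
Round 2 (k=11): L=219 R=210
Round 3 (k=21): L=210 R=154
Round 4 (k=48): L=154 R=53

Answer: 154 53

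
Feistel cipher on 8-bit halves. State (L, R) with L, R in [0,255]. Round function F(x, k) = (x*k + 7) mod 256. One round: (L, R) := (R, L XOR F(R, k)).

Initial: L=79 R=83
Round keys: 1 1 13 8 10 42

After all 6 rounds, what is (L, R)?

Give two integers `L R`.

Answer: 248 7

Derivation:
Round 1 (k=1): L=83 R=21
Round 2 (k=1): L=21 R=79
Round 3 (k=13): L=79 R=31
Round 4 (k=8): L=31 R=176
Round 5 (k=10): L=176 R=248
Round 6 (k=42): L=248 R=7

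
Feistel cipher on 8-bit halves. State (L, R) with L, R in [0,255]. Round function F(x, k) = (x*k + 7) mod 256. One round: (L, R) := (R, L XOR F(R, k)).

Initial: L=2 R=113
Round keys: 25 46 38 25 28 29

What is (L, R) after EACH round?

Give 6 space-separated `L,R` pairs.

Answer: 113,18 18,50 50,97 97,178 178,30 30,223

Derivation:
Round 1 (k=25): L=113 R=18
Round 2 (k=46): L=18 R=50
Round 3 (k=38): L=50 R=97
Round 4 (k=25): L=97 R=178
Round 5 (k=28): L=178 R=30
Round 6 (k=29): L=30 R=223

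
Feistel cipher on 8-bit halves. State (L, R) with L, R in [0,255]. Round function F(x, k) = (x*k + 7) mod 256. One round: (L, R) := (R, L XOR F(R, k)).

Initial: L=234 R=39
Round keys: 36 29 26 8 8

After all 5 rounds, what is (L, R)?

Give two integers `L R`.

Answer: 172 171

Derivation:
Round 1 (k=36): L=39 R=105
Round 2 (k=29): L=105 R=203
Round 3 (k=26): L=203 R=204
Round 4 (k=8): L=204 R=172
Round 5 (k=8): L=172 R=171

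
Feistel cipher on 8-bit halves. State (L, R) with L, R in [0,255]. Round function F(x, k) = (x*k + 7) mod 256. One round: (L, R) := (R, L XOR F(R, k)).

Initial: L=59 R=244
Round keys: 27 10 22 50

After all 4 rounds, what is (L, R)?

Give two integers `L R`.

Answer: 49 218

Derivation:
Round 1 (k=27): L=244 R=248
Round 2 (k=10): L=248 R=67
Round 3 (k=22): L=67 R=49
Round 4 (k=50): L=49 R=218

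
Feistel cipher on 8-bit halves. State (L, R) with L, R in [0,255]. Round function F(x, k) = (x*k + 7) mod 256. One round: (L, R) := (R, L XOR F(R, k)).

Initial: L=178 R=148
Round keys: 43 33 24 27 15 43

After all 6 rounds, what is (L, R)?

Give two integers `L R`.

Answer: 180 214

Derivation:
Round 1 (k=43): L=148 R=81
Round 2 (k=33): L=81 R=236
Round 3 (k=24): L=236 R=118
Round 4 (k=27): L=118 R=149
Round 5 (k=15): L=149 R=180
Round 6 (k=43): L=180 R=214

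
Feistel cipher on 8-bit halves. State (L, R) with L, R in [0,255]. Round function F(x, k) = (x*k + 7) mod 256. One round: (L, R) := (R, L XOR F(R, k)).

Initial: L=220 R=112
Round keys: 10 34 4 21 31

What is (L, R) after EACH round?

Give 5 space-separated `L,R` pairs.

Answer: 112,187 187,173 173,0 0,170 170,157

Derivation:
Round 1 (k=10): L=112 R=187
Round 2 (k=34): L=187 R=173
Round 3 (k=4): L=173 R=0
Round 4 (k=21): L=0 R=170
Round 5 (k=31): L=170 R=157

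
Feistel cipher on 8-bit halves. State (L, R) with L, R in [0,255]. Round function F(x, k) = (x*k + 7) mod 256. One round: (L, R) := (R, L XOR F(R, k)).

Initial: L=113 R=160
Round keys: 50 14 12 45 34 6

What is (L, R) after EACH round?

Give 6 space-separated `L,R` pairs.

Answer: 160,54 54,91 91,125 125,91 91,96 96,28

Derivation:
Round 1 (k=50): L=160 R=54
Round 2 (k=14): L=54 R=91
Round 3 (k=12): L=91 R=125
Round 4 (k=45): L=125 R=91
Round 5 (k=34): L=91 R=96
Round 6 (k=6): L=96 R=28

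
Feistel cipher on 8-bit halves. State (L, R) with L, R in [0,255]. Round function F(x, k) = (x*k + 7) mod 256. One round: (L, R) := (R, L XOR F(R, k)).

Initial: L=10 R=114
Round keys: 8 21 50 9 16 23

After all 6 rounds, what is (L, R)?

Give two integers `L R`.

Answer: 241 137

Derivation:
Round 1 (k=8): L=114 R=157
Round 2 (k=21): L=157 R=154
Round 3 (k=50): L=154 R=134
Round 4 (k=9): L=134 R=39
Round 5 (k=16): L=39 R=241
Round 6 (k=23): L=241 R=137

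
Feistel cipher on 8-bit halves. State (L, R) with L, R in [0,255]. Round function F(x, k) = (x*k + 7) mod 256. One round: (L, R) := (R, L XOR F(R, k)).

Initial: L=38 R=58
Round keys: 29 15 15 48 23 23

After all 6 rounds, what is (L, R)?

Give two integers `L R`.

Round 1 (k=29): L=58 R=191
Round 2 (k=15): L=191 R=2
Round 3 (k=15): L=2 R=154
Round 4 (k=48): L=154 R=229
Round 5 (k=23): L=229 R=0
Round 6 (k=23): L=0 R=226

Answer: 0 226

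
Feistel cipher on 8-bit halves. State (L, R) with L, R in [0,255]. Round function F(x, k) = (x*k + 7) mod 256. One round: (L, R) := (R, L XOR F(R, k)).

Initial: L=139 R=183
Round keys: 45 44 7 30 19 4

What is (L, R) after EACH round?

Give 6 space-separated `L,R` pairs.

Round 1 (k=45): L=183 R=185
Round 2 (k=44): L=185 R=100
Round 3 (k=7): L=100 R=122
Round 4 (k=30): L=122 R=55
Round 5 (k=19): L=55 R=102
Round 6 (k=4): L=102 R=168

Answer: 183,185 185,100 100,122 122,55 55,102 102,168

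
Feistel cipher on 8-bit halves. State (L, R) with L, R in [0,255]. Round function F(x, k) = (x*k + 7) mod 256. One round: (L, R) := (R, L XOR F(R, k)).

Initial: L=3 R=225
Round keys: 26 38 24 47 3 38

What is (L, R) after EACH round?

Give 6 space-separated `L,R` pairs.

Round 1 (k=26): L=225 R=226
Round 2 (k=38): L=226 R=114
Round 3 (k=24): L=114 R=85
Round 4 (k=47): L=85 R=208
Round 5 (k=3): L=208 R=34
Round 6 (k=38): L=34 R=195

Answer: 225,226 226,114 114,85 85,208 208,34 34,195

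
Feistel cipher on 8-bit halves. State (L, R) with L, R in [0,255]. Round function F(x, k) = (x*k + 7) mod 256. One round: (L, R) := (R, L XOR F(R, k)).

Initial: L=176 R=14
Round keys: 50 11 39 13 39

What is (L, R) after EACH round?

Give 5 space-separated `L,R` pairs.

Round 1 (k=50): L=14 R=115
Round 2 (k=11): L=115 R=246
Round 3 (k=39): L=246 R=242
Round 4 (k=13): L=242 R=167
Round 5 (k=39): L=167 R=138

Answer: 14,115 115,246 246,242 242,167 167,138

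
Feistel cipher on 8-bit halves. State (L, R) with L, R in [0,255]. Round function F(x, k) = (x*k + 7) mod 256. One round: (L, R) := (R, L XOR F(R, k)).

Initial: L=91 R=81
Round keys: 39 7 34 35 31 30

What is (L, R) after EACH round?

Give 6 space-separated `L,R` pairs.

Round 1 (k=39): L=81 R=5
Round 2 (k=7): L=5 R=123
Round 3 (k=34): L=123 R=88
Round 4 (k=35): L=88 R=116
Round 5 (k=31): L=116 R=75
Round 6 (k=30): L=75 R=165

Answer: 81,5 5,123 123,88 88,116 116,75 75,165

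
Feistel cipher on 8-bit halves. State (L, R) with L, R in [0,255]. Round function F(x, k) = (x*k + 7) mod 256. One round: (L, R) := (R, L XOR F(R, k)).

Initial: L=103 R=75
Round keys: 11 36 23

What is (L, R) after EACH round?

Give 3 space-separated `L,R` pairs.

Answer: 75,39 39,200 200,216

Derivation:
Round 1 (k=11): L=75 R=39
Round 2 (k=36): L=39 R=200
Round 3 (k=23): L=200 R=216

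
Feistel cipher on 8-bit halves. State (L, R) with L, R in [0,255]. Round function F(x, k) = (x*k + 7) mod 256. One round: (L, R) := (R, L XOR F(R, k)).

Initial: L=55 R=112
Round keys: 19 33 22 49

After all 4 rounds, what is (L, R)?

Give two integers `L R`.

Round 1 (k=19): L=112 R=96
Round 2 (k=33): L=96 R=23
Round 3 (k=22): L=23 R=97
Round 4 (k=49): L=97 R=143

Answer: 97 143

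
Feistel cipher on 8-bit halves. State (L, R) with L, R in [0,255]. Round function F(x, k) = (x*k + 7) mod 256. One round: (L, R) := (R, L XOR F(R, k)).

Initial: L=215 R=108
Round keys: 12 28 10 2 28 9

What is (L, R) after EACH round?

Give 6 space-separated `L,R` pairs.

Round 1 (k=12): L=108 R=192
Round 2 (k=28): L=192 R=107
Round 3 (k=10): L=107 R=245
Round 4 (k=2): L=245 R=154
Round 5 (k=28): L=154 R=42
Round 6 (k=9): L=42 R=27

Answer: 108,192 192,107 107,245 245,154 154,42 42,27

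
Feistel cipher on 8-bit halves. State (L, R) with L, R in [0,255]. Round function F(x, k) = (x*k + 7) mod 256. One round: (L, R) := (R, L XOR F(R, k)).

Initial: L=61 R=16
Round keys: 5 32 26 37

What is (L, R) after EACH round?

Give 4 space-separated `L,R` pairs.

Round 1 (k=5): L=16 R=106
Round 2 (k=32): L=106 R=87
Round 3 (k=26): L=87 R=183
Round 4 (k=37): L=183 R=45

Answer: 16,106 106,87 87,183 183,45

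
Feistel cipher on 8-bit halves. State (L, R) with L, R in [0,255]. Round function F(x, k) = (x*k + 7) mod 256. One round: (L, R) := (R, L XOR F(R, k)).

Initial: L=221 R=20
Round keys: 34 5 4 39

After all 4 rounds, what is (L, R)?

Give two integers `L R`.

Round 1 (k=34): L=20 R=114
Round 2 (k=5): L=114 R=85
Round 3 (k=4): L=85 R=41
Round 4 (k=39): L=41 R=19

Answer: 41 19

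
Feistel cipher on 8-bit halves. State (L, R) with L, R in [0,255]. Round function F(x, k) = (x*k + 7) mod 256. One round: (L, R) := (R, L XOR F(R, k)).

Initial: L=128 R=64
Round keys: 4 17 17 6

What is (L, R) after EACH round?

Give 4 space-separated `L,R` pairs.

Answer: 64,135 135,190 190,34 34,109

Derivation:
Round 1 (k=4): L=64 R=135
Round 2 (k=17): L=135 R=190
Round 3 (k=17): L=190 R=34
Round 4 (k=6): L=34 R=109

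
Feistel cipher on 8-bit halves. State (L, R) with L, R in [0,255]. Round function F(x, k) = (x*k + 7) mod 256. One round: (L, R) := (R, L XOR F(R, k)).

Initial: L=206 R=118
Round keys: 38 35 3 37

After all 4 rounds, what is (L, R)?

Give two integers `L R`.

Answer: 66 145

Derivation:
Round 1 (k=38): L=118 R=69
Round 2 (k=35): L=69 R=0
Round 3 (k=3): L=0 R=66
Round 4 (k=37): L=66 R=145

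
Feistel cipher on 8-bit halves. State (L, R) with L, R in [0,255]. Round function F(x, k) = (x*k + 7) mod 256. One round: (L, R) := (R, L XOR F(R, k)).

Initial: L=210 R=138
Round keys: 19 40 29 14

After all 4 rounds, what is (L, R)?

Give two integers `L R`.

Answer: 255 236

Derivation:
Round 1 (k=19): L=138 R=151
Round 2 (k=40): L=151 R=21
Round 3 (k=29): L=21 R=255
Round 4 (k=14): L=255 R=236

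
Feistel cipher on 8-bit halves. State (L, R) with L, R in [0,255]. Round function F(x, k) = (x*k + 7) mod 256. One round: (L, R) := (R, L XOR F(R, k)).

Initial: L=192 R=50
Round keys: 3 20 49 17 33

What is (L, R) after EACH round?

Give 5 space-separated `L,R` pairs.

Round 1 (k=3): L=50 R=93
Round 2 (k=20): L=93 R=121
Round 3 (k=49): L=121 R=109
Round 4 (k=17): L=109 R=61
Round 5 (k=33): L=61 R=137

Answer: 50,93 93,121 121,109 109,61 61,137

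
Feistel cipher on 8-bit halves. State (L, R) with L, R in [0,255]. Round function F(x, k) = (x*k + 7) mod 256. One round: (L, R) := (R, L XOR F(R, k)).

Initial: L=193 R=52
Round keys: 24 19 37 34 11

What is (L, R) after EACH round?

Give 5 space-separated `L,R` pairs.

Answer: 52,38 38,237 237,110 110,78 78,15

Derivation:
Round 1 (k=24): L=52 R=38
Round 2 (k=19): L=38 R=237
Round 3 (k=37): L=237 R=110
Round 4 (k=34): L=110 R=78
Round 5 (k=11): L=78 R=15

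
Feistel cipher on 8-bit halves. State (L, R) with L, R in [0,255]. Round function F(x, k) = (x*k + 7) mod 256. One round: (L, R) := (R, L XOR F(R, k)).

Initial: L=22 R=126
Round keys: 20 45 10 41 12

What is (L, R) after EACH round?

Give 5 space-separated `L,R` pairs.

Round 1 (k=20): L=126 R=201
Round 2 (k=45): L=201 R=34
Round 3 (k=10): L=34 R=146
Round 4 (k=41): L=146 R=75
Round 5 (k=12): L=75 R=25

Answer: 126,201 201,34 34,146 146,75 75,25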